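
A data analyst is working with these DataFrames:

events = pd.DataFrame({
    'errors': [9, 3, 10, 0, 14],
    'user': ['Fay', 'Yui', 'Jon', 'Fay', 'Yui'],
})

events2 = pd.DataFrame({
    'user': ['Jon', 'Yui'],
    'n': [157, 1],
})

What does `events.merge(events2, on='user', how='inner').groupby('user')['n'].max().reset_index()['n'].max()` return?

merge on 'user' (how='inner') → 3 rows:
   errors user    n
0       3  Yui    1
1      10  Jon  157
2      14  Yui    1
group by user, max of n:
user
Jon    157
Yui      1
Name: n, dtype: int64
reset_index():
  user    n
0  Jon  157
1  Yui    1

157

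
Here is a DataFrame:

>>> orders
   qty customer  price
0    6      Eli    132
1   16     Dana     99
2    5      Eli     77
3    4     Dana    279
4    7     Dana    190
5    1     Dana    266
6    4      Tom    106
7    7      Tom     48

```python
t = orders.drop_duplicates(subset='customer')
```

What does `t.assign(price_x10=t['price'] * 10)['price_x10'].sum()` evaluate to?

3370

drop duplicate customer (keep=first):
   qty customer  price
0    6      Eli    132
1   16     Dana     99
6    4      Tom    106
add column price_x10 = t['price'] * 10:
   qty customer  price  price_x10
0    6      Eli    132       1320
1   16     Dana     99        990
6    4      Tom    106       1060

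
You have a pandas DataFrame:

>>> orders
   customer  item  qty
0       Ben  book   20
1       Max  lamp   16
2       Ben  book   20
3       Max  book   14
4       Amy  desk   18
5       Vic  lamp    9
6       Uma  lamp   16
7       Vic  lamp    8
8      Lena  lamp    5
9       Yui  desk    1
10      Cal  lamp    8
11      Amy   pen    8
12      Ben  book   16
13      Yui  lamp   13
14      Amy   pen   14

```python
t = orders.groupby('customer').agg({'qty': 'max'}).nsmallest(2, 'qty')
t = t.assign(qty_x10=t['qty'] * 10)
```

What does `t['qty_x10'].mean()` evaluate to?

group by customer, max of qty:
          qty
customer     
Amy        18
Ben        20
Cal         8
Lena        5
Max        16
Uma        16
Vic         9
Yui        13
take 2 rows with smallest qty:
          qty
customer     
Lena        5
Cal         8
add column qty_x10 = t['qty'] * 10:
          qty  qty_x10
customer              
Lena        5       50
Cal         8       80
Reading off the mean of column 'qty_x10', we get 65.0.

65.0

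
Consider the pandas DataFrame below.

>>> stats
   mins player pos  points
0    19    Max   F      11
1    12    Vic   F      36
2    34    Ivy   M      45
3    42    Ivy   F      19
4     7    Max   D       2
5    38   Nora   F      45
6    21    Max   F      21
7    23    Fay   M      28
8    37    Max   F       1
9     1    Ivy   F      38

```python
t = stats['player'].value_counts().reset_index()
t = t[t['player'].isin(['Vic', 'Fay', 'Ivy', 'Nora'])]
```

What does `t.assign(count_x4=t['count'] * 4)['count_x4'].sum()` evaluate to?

24

value_counts of player:
player
Max     4
Ivy     3
Vic     1
Nora    1
Fay     1
Name: count, dtype: int64
reset_index():
  player  count
0    Max      4
1    Ivy      3
2    Vic      1
3   Nora      1
4    Fay      1
filter rows where player in ['Vic', 'Fay', 'Ivy', 'Nora']:
  player  count
1    Ivy      3
2    Vic      1
3   Nora      1
4    Fay      1
add column count_x4 = t['count'] * 4:
  player  count  count_x4
1    Ivy      3        12
2    Vic      1         4
3   Nora      1         4
4    Fay      1         4
So sum() = 24.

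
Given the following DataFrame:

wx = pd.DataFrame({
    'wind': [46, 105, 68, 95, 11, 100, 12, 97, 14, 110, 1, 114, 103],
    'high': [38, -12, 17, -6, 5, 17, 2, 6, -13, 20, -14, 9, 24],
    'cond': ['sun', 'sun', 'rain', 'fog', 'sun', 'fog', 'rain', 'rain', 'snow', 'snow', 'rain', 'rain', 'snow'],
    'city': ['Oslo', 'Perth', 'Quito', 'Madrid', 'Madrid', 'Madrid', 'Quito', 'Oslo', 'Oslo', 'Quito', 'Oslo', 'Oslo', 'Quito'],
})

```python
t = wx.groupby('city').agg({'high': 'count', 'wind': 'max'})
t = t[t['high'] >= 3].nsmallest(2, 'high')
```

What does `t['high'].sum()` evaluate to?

group by city: count(high), max(wind):
        high  wind
city              
Madrid     3   100
Oslo       5   114
Perth      1   105
Quito      4   110
filter rows where high >= 3:
        high  wind
city              
Madrid     3   100
Oslo       5   114
Quito      4   110
take 2 rows with smallest high:
        high  wind
city              
Madrid     3   100
Quito      4   110

7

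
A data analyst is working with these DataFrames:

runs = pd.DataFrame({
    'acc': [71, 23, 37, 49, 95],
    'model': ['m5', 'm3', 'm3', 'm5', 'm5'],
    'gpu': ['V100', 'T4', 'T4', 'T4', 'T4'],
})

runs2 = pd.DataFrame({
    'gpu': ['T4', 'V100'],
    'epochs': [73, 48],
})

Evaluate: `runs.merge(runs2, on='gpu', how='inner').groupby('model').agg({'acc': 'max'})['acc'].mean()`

merge on 'gpu' (how='inner') → 5 rows:
   acc model   gpu  epochs
0   71    m5  V100      48
1   23    m3    T4      73
2   37    m3    T4      73
3   49    m5    T4      73
4   95    m5    T4      73
group by model, max of acc:
       acc
model     
m3      37
m5      95
Then the mean of column 'acc': 66.0

66.0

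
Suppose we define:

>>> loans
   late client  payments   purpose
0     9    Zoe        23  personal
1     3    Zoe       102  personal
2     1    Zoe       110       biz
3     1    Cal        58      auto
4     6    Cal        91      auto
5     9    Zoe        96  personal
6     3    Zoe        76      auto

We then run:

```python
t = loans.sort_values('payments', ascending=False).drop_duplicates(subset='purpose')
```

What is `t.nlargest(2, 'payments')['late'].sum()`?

sort by payments descending:
   late client  payments   purpose
2     1    Zoe       110       biz
1     3    Zoe       102  personal
5     9    Zoe        96  personal
4     6    Cal        91      auto
6     3    Zoe        76      auto
3     1    Cal        58      auto
0     9    Zoe        23  personal
drop duplicate purpose (keep=first):
   late client  payments   purpose
2     1    Zoe       110       biz
1     3    Zoe       102  personal
4     6    Cal        91      auto
take 2 rows with largest payments:
   late client  payments   purpose
2     1    Zoe       110       biz
1     3    Zoe       102  personal
Taking the sum of column 'late' gives 4.

4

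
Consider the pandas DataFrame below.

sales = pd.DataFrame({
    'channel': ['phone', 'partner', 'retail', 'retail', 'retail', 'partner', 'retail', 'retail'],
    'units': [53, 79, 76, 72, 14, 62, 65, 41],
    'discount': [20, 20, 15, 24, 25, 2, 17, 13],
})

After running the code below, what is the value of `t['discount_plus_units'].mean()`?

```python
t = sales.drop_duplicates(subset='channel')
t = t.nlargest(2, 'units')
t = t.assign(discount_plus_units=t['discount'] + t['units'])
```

drop duplicate channel (keep=first):
   channel  units  discount
0    phone     53        20
1  partner     79        20
2   retail     76        15
take 2 rows with largest units:
   channel  units  discount
1  partner     79        20
2   retail     76        15
add column discount_plus_units = t['discount'] + t['units']:
   channel  units  discount  discount_plus_units
1  partner     79        20                   99
2   retail     76        15                   91
mean of column 'discount_plus_units' → 95.0

95.0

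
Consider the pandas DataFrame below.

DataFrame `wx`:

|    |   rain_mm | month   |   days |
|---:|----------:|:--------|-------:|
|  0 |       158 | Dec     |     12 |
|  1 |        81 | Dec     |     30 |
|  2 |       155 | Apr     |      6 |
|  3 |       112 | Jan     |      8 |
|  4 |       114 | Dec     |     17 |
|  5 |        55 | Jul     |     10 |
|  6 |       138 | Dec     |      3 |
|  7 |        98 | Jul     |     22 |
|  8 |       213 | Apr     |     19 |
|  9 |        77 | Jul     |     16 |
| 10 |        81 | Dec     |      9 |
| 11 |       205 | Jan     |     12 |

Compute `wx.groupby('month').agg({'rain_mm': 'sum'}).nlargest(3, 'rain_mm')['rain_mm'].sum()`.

group by month, sum of rain_mm:
       rain_mm
month         
Apr        368
Dec        572
Jan        317
Jul        230
take 3 rows with largest rain_mm:
       rain_mm
month         
Dec        572
Apr        368
Jan        317
Reading off the sum of column 'rain_mm', we get 1257.

1257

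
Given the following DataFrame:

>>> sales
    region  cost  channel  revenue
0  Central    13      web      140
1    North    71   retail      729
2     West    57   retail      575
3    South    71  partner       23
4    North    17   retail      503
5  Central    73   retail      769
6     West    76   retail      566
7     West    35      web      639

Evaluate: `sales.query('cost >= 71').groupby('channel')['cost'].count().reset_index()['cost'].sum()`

filter rows where cost >= 71:
    region  cost  channel  revenue
1    North    71   retail      729
3    South    71  partner       23
5  Central    73   retail      769
6     West    76   retail      566
group by channel, count of cost:
channel
partner    1
retail     3
Name: cost, dtype: int64
reset_index():
   channel  cost
0  partner     1
1   retail     3
Finally, sum of column 'cost' = 4.

4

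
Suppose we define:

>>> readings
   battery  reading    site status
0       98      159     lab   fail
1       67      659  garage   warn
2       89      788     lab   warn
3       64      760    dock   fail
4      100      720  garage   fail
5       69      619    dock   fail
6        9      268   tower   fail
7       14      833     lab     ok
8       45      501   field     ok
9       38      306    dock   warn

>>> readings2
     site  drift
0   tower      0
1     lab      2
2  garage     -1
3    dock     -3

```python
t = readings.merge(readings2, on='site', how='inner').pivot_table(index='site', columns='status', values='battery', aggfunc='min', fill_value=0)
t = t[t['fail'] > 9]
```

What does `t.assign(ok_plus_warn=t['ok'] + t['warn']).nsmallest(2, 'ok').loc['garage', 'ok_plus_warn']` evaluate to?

merge on 'site' (how='inner') → 9 rows:
   battery  reading    site status  drift
0       98      159     lab   fail      2
1       67      659  garage   warn     -1
2       89      788     lab   warn      2
3       64      760    dock   fail     -3
4      100      720  garage   fail     -1
5       69      619    dock   fail     -3
6        9      268   tower   fail      0
7       14      833     lab     ok      2
8       38      306    dock   warn     -3
pivot: rows=site, cols=status, min(battery):
status  fail  ok  warn
site                  
dock      64   0    38
garage   100   0    67
lab       98  14    89
tower      9   0     0
filter rows where fail > 9:
status  fail  ok  warn
site                  
dock      64   0    38
garage   100   0    67
lab       98  14    89
add column ok_plus_warn = t['ok'] + t['warn']:
status  fail  ok  warn  ok_plus_warn
site                                
dock      64   0    38            38
garage   100   0    67            67
lab       98  14    89           103
take 2 rows with smallest ok:
status  fail  ok  warn  ok_plus_warn
site                                
dock      64   0    38            38
garage   100   0    67            67
value at row 'garage', column 'ok_plus_warn' → 67

67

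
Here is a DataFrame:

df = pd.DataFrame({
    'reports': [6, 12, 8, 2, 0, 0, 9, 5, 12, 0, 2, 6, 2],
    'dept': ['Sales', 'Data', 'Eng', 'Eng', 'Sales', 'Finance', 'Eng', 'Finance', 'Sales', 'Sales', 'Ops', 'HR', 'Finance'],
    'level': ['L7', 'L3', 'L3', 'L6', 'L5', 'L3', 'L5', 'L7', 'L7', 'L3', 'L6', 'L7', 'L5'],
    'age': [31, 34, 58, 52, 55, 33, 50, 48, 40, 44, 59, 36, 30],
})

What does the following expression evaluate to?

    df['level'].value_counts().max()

4

value_counts of level:
level
L7    4
L3    4
L5    3
L6    2
Name: count, dtype: int64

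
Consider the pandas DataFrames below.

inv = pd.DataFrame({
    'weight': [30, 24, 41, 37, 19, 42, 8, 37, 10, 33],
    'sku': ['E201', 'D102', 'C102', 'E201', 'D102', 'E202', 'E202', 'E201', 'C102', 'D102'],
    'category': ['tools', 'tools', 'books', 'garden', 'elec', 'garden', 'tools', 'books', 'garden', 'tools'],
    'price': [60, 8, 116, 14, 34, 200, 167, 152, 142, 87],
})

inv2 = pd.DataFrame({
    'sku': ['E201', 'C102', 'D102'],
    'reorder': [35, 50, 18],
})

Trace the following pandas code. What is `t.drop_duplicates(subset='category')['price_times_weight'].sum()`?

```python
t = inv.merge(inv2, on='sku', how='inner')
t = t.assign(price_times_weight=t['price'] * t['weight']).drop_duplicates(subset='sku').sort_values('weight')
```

4948

merge on 'sku' (how='inner') → 8 rows:
   weight   sku category  price  reorder
0      30  E201    tools     60       35
1      24  D102    tools      8       18
2      41  C102    books    116       50
3      37  E201   garden     14       35
4      19  D102     elec     34       18
5      37  E201    books    152       35
6      10  C102   garden    142       50
7      33  D102    tools     87       18
add column price_times_weight = t['price'] * t['weight']:
   weight   sku category  price  reorder  price_times_weight
0      30  E201    tools     60       35                1800
1      24  D102    tools      8       18                 192
2      41  C102    books    116       50                4756
3      37  E201   garden     14       35                 518
4      19  D102     elec     34       18                 646
5      37  E201    books    152       35                5624
6      10  C102   garden    142       50                1420
7      33  D102    tools     87       18                2871
drop duplicate sku (keep=first):
   weight   sku category  price  reorder  price_times_weight
0      30  E201    tools     60       35                1800
1      24  D102    tools      8       18                 192
2      41  C102    books    116       50                4756
sort by weight:
   weight   sku category  price  reorder  price_times_weight
1      24  D102    tools      8       18                 192
0      30  E201    tools     60       35                1800
2      41  C102    books    116       50                4756
drop duplicate category (keep=first):
   weight   sku category  price  reorder  price_times_weight
1      24  D102    tools      8       18                 192
2      41  C102    books    116       50                4756
sum of column 'price_times_weight' → 4948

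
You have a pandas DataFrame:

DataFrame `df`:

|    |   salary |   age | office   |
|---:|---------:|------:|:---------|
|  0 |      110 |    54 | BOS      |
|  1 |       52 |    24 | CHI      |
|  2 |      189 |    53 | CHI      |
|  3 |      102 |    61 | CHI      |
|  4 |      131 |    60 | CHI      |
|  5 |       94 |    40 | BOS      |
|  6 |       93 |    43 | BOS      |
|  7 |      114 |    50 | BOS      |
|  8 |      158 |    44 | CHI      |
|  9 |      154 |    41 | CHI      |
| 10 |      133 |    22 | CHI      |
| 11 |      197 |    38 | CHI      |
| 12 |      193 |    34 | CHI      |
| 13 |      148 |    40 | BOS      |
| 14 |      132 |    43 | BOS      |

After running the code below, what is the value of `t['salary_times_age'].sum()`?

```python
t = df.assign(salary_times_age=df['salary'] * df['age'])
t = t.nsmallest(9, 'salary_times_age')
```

add column salary_times_age = df['salary'] * df['age']:
    salary  age office  salary_times_age
0      110   54    BOS              5940
1       52   24    CHI              1248
2      189   53    CHI             10017
3      102   61    CHI              6222
4      131   60    CHI              7860
5       94   40    BOS              3760
6       93   43    BOS              3999
7      114   50    BOS              5700
8      158   44    CHI              6952
9      154   41    CHI              6314
10     133   22    CHI              2926
11     197   38    CHI              7486
12     193   34    CHI              6562
13     148   40    BOS              5920
14     132   43    BOS              5676
take 9 rows with smallest salary_times_age:
    salary  age office  salary_times_age
1       52   24    CHI              1248
10     133   22    CHI              2926
5       94   40    BOS              3760
6       93   43    BOS              3999
14     132   43    BOS              5676
7      114   50    BOS              5700
13     148   40    BOS              5920
0      110   54    BOS              5940
3      102   61    CHI              6222
Hence 41391.

41391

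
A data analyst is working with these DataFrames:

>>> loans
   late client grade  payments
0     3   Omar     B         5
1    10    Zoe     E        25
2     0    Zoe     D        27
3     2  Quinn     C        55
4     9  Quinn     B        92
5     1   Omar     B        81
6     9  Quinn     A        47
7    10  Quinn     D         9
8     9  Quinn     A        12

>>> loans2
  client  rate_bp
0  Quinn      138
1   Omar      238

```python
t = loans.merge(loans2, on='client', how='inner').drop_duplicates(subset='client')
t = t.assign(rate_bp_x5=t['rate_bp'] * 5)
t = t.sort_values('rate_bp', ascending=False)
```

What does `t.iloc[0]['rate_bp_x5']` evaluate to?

1190

merge on 'client' (how='inner') → 7 rows:
   late client grade  payments  rate_bp
0     3   Omar     B         5      238
1     2  Quinn     C        55      138
2     9  Quinn     B        92      138
3     1   Omar     B        81      238
4     9  Quinn     A        47      138
5    10  Quinn     D         9      138
6     9  Quinn     A        12      138
drop duplicate client (keep=first):
   late client grade  payments  rate_bp
0     3   Omar     B         5      238
1     2  Quinn     C        55      138
add column rate_bp_x5 = t['rate_bp'] * 5:
   late client grade  payments  rate_bp  rate_bp_x5
0     3   Omar     B         5      238        1190
1     2  Quinn     C        55      138         690
sort by rate_bp descending:
   late client grade  payments  rate_bp  rate_bp_x5
0     3   Omar     B         5      238        1190
1     2  Quinn     C        55      138         690
The value at position 0, column 'rate_bp_x5' is 1190.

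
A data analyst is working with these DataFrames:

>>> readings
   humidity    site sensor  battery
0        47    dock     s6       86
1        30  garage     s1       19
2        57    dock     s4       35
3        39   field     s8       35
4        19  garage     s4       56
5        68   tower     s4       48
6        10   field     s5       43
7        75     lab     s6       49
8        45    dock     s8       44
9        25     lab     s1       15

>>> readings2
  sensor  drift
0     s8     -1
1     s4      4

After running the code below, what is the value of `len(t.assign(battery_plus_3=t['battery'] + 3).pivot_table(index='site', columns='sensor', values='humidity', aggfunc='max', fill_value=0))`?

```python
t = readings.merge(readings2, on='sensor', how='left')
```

merge on 'sensor' (how='left') → 10 rows:
   humidity    site sensor  battery  drift
0        47    dock     s6       86    NaN
1        30  garage     s1       19    NaN
2        57    dock     s4       35    4.0
3        39   field     s8       35   -1.0
4        19  garage     s4       56    4.0
5        68   tower     s4       48    4.0
6        10   field     s5       43    NaN
7        75     lab     s6       49    NaN
8        45    dock     s8       44   -1.0
9        25     lab     s1       15    NaN
add column battery_plus_3 = t['battery'] + 3:
   humidity    site sensor  battery  drift  battery_plus_3
0        47    dock     s6       86    NaN              89
1        30  garage     s1       19    NaN              22
2        57    dock     s4       35    4.0              38
3        39   field     s8       35   -1.0              38
4        19  garage     s4       56    4.0              59
5        68   tower     s4       48    4.0              51
6        10   field     s5       43    NaN              46
7        75     lab     s6       49    NaN              52
8        45    dock     s8       44   -1.0              47
9        25     lab     s1       15    NaN              18
pivot: rows=site, cols=sensor, max(humidity):
sensor  s1  s4  s5  s6  s8
site                      
dock     0  57   0  47  45
field    0   0  10   0  39
garage  30  19   0   0   0
lab     25   0   0  75   0
tower    0  68   0   0   0
So pivot_table(index='site', columns='sensor', values='humidity', aggfunc='max', fill_value=0)) = 5.

5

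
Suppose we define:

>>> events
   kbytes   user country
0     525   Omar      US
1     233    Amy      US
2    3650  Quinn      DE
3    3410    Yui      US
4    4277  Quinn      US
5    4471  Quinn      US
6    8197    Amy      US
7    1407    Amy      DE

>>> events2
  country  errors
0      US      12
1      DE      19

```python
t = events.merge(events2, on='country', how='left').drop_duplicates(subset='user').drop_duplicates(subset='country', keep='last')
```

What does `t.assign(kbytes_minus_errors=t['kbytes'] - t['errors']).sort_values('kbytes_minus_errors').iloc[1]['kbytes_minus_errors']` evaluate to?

3631

merge on 'country' (how='left') → 8 rows:
   kbytes   user country  errors
0     525   Omar      US      12
1     233    Amy      US      12
2    3650  Quinn      DE      19
3    3410    Yui      US      12
4    4277  Quinn      US      12
5    4471  Quinn      US      12
6    8197    Amy      US      12
7    1407    Amy      DE      19
drop duplicate user (keep=first):
   kbytes   user country  errors
0     525   Omar      US      12
1     233    Amy      US      12
2    3650  Quinn      DE      19
3    3410    Yui      US      12
drop duplicate country (keep=last):
   kbytes   user country  errors
2    3650  Quinn      DE      19
3    3410    Yui      US      12
add column kbytes_minus_errors = t['kbytes'] - t['errors']:
   kbytes   user country  errors  kbytes_minus_errors
2    3650  Quinn      DE      19                 3631
3    3410    Yui      US      12                 3398
sort by kbytes_minus_errors:
   kbytes   user country  errors  kbytes_minus_errors
3    3410    Yui      US      12                 3398
2    3650  Quinn      DE      19                 3631
The value at position 1, column 'kbytes_minus_errors' is 3631.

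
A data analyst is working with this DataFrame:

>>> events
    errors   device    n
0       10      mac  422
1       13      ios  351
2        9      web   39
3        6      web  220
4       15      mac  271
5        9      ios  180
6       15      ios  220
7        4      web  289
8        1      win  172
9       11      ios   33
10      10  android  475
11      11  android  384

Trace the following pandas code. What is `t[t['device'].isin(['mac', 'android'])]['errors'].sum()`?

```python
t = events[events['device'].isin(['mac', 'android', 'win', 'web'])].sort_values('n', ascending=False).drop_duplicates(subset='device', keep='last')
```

26

filter rows where device in ['mac', 'android', 'win', 'web']:
    errors   device    n
0       10      mac  422
2        9      web   39
3        6      web  220
4       15      mac  271
7        4      web  289
8        1      win  172
10      10  android  475
11      11  android  384
sort by n descending:
    errors   device    n
10      10  android  475
0       10      mac  422
11      11  android  384
7        4      web  289
4       15      mac  271
3        6      web  220
8        1      win  172
2        9      web   39
drop duplicate device (keep=last):
    errors   device    n
11      11  android  384
4       15      mac  271
8        1      win  172
2        9      web   39
filter rows where device in ['mac', 'android']:
    errors   device    n
11      11  android  384
4       15      mac  271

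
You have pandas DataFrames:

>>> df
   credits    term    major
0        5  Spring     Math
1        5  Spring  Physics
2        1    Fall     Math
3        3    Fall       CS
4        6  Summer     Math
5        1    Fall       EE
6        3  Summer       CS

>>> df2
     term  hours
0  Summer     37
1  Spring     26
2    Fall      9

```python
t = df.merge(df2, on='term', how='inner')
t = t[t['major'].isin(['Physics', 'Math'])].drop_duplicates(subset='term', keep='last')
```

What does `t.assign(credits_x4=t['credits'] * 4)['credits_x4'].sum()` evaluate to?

merge on 'term' (how='inner') → 7 rows:
   credits    term    major  hours
0        5  Spring     Math     26
1        5  Spring  Physics     26
2        1    Fall     Math      9
3        3    Fall       CS      9
4        6  Summer     Math     37
5        1    Fall       EE      9
6        3  Summer       CS     37
filter rows where major in ['Physics', 'Math']:
   credits    term    major  hours
0        5  Spring     Math     26
1        5  Spring  Physics     26
2        1    Fall     Math      9
4        6  Summer     Math     37
drop duplicate term (keep=last):
   credits    term    major  hours
1        5  Spring  Physics     26
2        1    Fall     Math      9
4        6  Summer     Math     37
add column credits_x4 = t['credits'] * 4:
   credits    term    major  hours  credits_x4
1        5  Spring  Physics     26          20
2        1    Fall     Math      9           4
4        6  Summer     Math     37          24
Taking the sum of column 'credits_x4' gives 48.

48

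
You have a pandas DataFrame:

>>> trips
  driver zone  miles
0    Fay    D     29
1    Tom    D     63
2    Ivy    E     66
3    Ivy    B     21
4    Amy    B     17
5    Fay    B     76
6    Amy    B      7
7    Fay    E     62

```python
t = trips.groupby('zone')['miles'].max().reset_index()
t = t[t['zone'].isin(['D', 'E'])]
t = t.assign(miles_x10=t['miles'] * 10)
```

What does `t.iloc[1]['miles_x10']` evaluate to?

group by zone, max of miles:
zone
B    76
D    63
E    66
Name: miles, dtype: int64
reset_index():
  zone  miles
0    B     76
1    D     63
2    E     66
filter rows where zone in ['D', 'E']:
  zone  miles
1    D     63
2    E     66
add column miles_x10 = t['miles'] * 10:
  zone  miles  miles_x10
1    D     63        630
2    E     66        660
Reading off the value at position 1, column 'miles_x10', we get 660.

660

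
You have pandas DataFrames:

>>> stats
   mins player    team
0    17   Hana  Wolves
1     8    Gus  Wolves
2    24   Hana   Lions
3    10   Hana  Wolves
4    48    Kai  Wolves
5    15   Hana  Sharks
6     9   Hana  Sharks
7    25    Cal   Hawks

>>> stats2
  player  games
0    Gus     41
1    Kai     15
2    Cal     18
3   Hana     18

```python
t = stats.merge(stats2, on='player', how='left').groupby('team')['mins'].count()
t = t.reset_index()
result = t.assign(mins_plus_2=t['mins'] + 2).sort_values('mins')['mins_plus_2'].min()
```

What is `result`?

merge on 'player' (how='left') → 8 rows:
   mins player    team  games
0    17   Hana  Wolves     18
1     8    Gus  Wolves     41
2    24   Hana   Lions     18
3    10   Hana  Wolves     18
4    48    Kai  Wolves     15
5    15   Hana  Sharks     18
6     9   Hana  Sharks     18
7    25    Cal   Hawks     18
group by team, count of mins:
team
Hawks     1
Lions     1
Sharks    2
Wolves    4
Name: mins, dtype: int64
reset_index():
     team  mins
0   Hawks     1
1   Lions     1
2  Sharks     2
3  Wolves     4
add column mins_plus_2 = t['mins'] + 2:
     team  mins  mins_plus_2
0   Hawks     1            3
1   Lions     1            3
2  Sharks     2            4
3  Wolves     4            6
sort by mins:
     team  mins  mins_plus_2
0   Hawks     1            3
1   Lions     1            3
2  Sharks     2            4
3  Wolves     4            6
min of column 'mins_plus_2' → 3

3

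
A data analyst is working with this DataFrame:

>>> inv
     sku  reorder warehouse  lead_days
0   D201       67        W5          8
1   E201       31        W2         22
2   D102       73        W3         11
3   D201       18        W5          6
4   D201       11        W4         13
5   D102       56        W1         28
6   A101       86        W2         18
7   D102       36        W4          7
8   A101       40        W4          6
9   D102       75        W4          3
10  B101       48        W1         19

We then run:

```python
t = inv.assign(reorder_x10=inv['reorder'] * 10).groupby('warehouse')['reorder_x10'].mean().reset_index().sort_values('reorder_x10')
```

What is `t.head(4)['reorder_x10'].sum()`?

add column reorder_x10 = inv['reorder'] * 10:
     sku  reorder warehouse  lead_days  reorder_x10
0   D201       67        W5          8          670
1   E201       31        W2         22          310
2   D102       73        W3         11          730
3   D201       18        W5          6          180
4   D201       11        W4         13          110
5   D102       56        W1         28          560
6   A101       86        W2         18          860
7   D102       36        W4          7          360
8   A101       40        W4          6          400
9   D102       75        W4          3          750
10  B101       48        W1         19          480
group by warehouse, mean of reorder_x10:
warehouse
W1    520.0
W2    585.0
W3    730.0
W4    405.0
W5    425.0
Name: reorder_x10, dtype: float64
reset_index():
  warehouse  reorder_x10
0        W1        520.0
1        W2        585.0
2        W3        730.0
3        W4        405.0
4        W5        425.0
sort by reorder_x10:
  warehouse  reorder_x10
3        W4        405.0
4        W5        425.0
0        W1        520.0
1        W2        585.0
2        W3        730.0
take first 4 rows:
  warehouse  reorder_x10
3        W4        405.0
4        W5        425.0
0        W1        520.0
1        W2        585.0
Taking the sum of column 'reorder_x10' gives 1935.0.

1935.0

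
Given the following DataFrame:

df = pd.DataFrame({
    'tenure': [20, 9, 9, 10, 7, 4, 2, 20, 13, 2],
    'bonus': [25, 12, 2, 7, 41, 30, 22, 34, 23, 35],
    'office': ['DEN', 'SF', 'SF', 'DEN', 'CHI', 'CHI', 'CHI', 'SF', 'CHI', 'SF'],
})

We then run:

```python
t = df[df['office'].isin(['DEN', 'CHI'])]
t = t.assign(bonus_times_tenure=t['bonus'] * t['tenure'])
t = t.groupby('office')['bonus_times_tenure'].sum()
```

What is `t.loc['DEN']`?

filter rows where office in ['DEN', 'CHI']:
   tenure  bonus office
0      20     25    DEN
3      10      7    DEN
4       7     41    CHI
5       4     30    CHI
6       2     22    CHI
8      13     23    CHI
add column bonus_times_tenure = t['bonus'] * t['tenure']:
   tenure  bonus office  bonus_times_tenure
0      20     25    DEN                 500
3      10      7    DEN                  70
4       7     41    CHI                 287
5       4     30    CHI                 120
6       2     22    CHI                  44
8      13     23    CHI                 299
group by office, sum of bonus_times_tenure:
office
CHI    750
DEN    570
Name: bonus_times_tenure, dtype: int64
Then the value at index 'DEN': 570

570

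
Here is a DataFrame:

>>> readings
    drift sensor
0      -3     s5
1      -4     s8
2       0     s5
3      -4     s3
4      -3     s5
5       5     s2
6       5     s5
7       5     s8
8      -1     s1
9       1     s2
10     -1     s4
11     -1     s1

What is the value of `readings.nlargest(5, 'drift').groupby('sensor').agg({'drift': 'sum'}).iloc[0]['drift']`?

6

take 5 rows with largest drift:
   drift sensor
5      5     s2
6      5     s5
7      5     s8
9      1     s2
2      0     s5
group by sensor, sum of drift:
        drift
sensor       
s2          6
s5          5
s8          5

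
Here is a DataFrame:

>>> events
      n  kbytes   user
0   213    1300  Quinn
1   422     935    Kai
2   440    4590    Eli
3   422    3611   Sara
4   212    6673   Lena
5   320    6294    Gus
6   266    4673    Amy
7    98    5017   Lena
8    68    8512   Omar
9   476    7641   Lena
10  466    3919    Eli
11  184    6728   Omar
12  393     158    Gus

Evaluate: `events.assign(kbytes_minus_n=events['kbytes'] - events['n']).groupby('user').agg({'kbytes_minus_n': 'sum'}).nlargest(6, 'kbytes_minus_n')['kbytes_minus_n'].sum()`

add column kbytes_minus_n = events['kbytes'] - events['n']:
      n  kbytes   user  kbytes_minus_n
0   213    1300  Quinn            1087
1   422     935    Kai             513
2   440    4590    Eli            4150
3   422    3611   Sara            3189
4   212    6673   Lena            6461
5   320    6294    Gus            5974
6   266    4673    Amy            4407
7    98    5017   Lena            4919
8    68    8512   Omar            8444
9   476    7641   Lena            7165
10  466    3919    Eli            3453
11  184    6728   Omar            6544
12  393     158    Gus            -235
group by user, sum of kbytes_minus_n:
       kbytes_minus_n
user                 
Amy              4407
Eli              7603
Gus              5739
Kai               513
Lena            18545
Omar            14988
Quinn            1087
Sara             3189
take 6 rows with largest kbytes_minus_n:
      kbytes_minus_n
user                
Lena           18545
Omar           14988
Eli             7603
Gus             5739
Amy             4407
Sara            3189

54471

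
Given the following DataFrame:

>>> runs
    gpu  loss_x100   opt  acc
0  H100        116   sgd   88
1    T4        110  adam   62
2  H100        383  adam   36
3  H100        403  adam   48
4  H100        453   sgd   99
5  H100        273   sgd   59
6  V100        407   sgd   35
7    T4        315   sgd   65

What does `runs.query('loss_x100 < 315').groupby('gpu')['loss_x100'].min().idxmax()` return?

H100

filter rows where loss_x100 < 315:
    gpu  loss_x100   opt  acc
0  H100        116   sgd   88
1    T4        110  adam   62
5  H100        273   sgd   59
group by gpu, min of loss_x100:
gpu
H100    116
T4      110
Name: loss_x100, dtype: int64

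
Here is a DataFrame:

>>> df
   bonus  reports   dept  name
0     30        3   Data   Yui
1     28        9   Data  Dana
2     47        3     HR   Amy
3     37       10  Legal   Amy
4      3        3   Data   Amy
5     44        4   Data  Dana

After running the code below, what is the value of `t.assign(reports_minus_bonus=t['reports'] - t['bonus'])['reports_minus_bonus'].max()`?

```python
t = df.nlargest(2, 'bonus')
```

take 2 rows with largest bonus:
   bonus  reports  dept  name
2     47        3    HR   Amy
5     44        4  Data  Dana
add column reports_minus_bonus = t['reports'] - t['bonus']:
   bonus  reports  dept  name  reports_minus_bonus
2     47        3    HR   Amy                  -44
5     44        4  Data  Dana                  -40
Finally, max of column 'reports_minus_bonus' = -40.

-40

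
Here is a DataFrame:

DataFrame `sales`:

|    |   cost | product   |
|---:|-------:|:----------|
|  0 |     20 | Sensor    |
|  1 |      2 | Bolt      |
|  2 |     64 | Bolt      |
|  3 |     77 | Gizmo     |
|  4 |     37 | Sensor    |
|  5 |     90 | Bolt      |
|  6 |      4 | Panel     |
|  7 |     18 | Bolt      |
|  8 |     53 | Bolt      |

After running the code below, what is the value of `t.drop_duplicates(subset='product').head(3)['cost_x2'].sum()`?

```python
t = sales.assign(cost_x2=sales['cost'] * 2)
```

add column cost_x2 = sales['cost'] * 2:
   cost product  cost_x2
0    20  Sensor       40
1     2    Bolt        4
2    64    Bolt      128
3    77   Gizmo      154
4    37  Sensor       74
5    90    Bolt      180
6     4   Panel        8
7    18    Bolt       36
8    53    Bolt      106
drop duplicate product (keep=first):
   cost product  cost_x2
0    20  Sensor       40
1     2    Bolt        4
3    77   Gizmo      154
6     4   Panel        8
take first 3 rows:
   cost product  cost_x2
0    20  Sensor       40
1     2    Bolt        4
3    77   Gizmo      154
Finally, sum of column 'cost_x2' = 198.

198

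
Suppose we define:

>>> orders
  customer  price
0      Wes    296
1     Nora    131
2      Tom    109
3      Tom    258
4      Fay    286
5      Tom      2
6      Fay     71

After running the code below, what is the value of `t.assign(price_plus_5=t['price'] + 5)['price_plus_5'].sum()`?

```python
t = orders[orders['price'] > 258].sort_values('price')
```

592

filter rows where price > 258:
  customer  price
0      Wes    296
4      Fay    286
sort by price:
  customer  price
4      Fay    286
0      Wes    296
add column price_plus_5 = t['price'] + 5:
  customer  price  price_plus_5
4      Fay    286           291
0      Wes    296           301
Then the sum of column 'price_plus_5': 592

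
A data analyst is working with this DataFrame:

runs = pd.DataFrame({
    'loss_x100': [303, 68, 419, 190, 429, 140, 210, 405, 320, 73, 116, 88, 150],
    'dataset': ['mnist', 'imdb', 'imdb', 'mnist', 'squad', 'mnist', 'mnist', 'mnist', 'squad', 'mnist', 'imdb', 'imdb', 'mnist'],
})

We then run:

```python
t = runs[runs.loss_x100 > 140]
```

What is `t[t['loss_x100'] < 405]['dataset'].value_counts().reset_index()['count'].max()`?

filter rows where loss_x100 > 140:
    loss_x100 dataset
0         303   mnist
2         419    imdb
3         190   mnist
4         429   squad
6         210   mnist
7         405   mnist
8         320   squad
12        150   mnist
filter rows where loss_x100 < 405:
    loss_x100 dataset
0         303   mnist
3         190   mnist
6         210   mnist
8         320   squad
12        150   mnist
value_counts of dataset:
dataset
mnist    4
squad    1
Name: count, dtype: int64
reset_index():
  dataset  count
0   mnist      4
1   squad      1
Then the max of column 'count': 4

4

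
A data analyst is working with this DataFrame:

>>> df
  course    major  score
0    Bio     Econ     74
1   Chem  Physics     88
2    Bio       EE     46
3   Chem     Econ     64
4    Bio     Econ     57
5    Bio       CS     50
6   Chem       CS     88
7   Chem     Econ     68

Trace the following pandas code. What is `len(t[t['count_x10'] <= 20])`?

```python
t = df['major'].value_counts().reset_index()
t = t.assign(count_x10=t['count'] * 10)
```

3

value_counts of major:
major
Econ       4
CS         2
Physics    1
EE         1
Name: count, dtype: int64
reset_index():
     major  count
0     Econ      4
1       CS      2
2  Physics      1
3       EE      1
add column count_x10 = t['count'] * 10:
     major  count  count_x10
0     Econ      4         40
1       CS      2         20
2  Physics      1         10
3       EE      1         10
filter rows where count_x10 <= 20:
     major  count  count_x10
1       CS      2         20
2  Physics      1         10
3       EE      1         10
number of rows → 3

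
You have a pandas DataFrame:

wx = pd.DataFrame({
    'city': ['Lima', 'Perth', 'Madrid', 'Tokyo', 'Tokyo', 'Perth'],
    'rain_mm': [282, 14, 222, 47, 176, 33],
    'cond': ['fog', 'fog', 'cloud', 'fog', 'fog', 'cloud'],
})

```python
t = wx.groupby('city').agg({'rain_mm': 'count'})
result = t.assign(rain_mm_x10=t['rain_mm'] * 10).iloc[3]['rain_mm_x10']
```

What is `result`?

group by city, count of rain_mm:
        rain_mm
city           
Lima          1
Madrid        1
Perth         2
Tokyo         2
add column rain_mm_x10 = t['rain_mm'] * 10:
        rain_mm  rain_mm_x10
city                        
Lima          1           10
Madrid        1           10
Perth         2           20
Tokyo         2           20

20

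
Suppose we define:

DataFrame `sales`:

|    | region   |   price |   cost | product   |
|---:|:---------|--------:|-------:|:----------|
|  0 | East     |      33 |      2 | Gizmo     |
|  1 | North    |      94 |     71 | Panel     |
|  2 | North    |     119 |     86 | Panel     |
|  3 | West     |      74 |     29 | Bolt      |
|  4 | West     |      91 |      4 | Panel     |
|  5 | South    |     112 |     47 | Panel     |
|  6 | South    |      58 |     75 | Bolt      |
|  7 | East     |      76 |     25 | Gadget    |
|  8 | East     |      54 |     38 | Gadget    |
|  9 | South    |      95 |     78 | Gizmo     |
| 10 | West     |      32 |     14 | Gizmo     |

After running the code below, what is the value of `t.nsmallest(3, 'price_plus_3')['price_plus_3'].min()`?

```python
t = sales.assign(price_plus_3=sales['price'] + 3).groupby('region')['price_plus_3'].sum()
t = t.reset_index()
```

172

add column price_plus_3 = sales['price'] + 3:
   region  price  cost product  price_plus_3
0    East     33     2   Gizmo            36
1   North     94    71   Panel            97
2   North    119    86   Panel           122
3    West     74    29    Bolt            77
4    West     91     4   Panel            94
5   South    112    47   Panel           115
6   South     58    75    Bolt            61
7    East     76    25  Gadget            79
8    East     54    38  Gadget            57
9   South     95    78   Gizmo            98
10   West     32    14   Gizmo            35
group by region, sum of price_plus_3:
region
East     172
North    219
South    274
West     206
Name: price_plus_3, dtype: int64
reset_index():
  region  price_plus_3
0   East           172
1  North           219
2  South           274
3   West           206
take 3 rows with smallest price_plus_3:
  region  price_plus_3
0   East           172
3   West           206
1  North           219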